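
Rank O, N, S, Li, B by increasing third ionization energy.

S < B < N < O < Li

The third ionization energy removes an electron from the +2 ion. For each element: O²⁺ still has 4 valence electrons; N²⁺ still has 3 valence electrons; S²⁺ still has 4 valence electrons; Li²⁺ is already 1 electron into the core; B²⁺ still has 1 valence electron.
Core electrons are held far more tightly than valence electrons, so Li tops the IE_3 order.
Valence configurations: O²⁺ [He]2s²2p², N²⁺ [He]2s²2p¹, S²⁺ [Ne]3s²3p², B²⁺ [He]2s¹.
Tabulated IE_3 (kJ/mol): O 5300, N 4578, S 3357, Li 11815, B 3660.
So the third ionization energies run S < B < N < O < Li.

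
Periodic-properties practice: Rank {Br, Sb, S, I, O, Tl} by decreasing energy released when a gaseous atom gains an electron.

Br > I > S > O > Sb > Tl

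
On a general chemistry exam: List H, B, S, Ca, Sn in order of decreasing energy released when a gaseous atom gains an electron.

H is in period 1, group 1; B is in period 2, group 13; S is in period 3, group 16; Ca is in period 4, group 2; Sn is in period 5, group 14.
Electron affinity generally becomes more exothermic across a period toward the halogens and less exothermic down a group.
Here both period and group differ, so the two effects have to be weighed against each other.
B > Ca: relative to Ca, both the across-period and down-group shifts push B's electron affinity up.
H > B: period and group pull opposite ways; the down-group shift dominates (73 vs 27 kJ/mol).
Sn > H: the two effects oppose for this pair; the across-period effect wins (107 vs 73 kJ/mol).
S > Sn: both effects reinforce here, so S is clearly the higher of the two.
Approximate values (kJ/mol): H 73, B 27, S 200, Ca 2, Sn 107.
So from highest to lowest: S > Sn > H > B > Ca.

S > Sn > H > B > Ca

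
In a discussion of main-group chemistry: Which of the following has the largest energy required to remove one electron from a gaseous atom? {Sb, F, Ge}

F

F is in period 2, group 17; Ge is in period 4, group 14; Sb is in period 5, group 15.
First ionization energy rises across a period (greater Z_eff holds electrons more tightly) and falls down a group (valence electrons are farther from the nucleus).
Neither a single period nor a single group — weigh both effects.
Sb > Ge: the two effects oppose for this pair; the across-period effect wins (831 vs 762 kJ/mol).
F > Sb: both effects reinforce here, so F is clearly the higher of the two.
Tabulated first ionization energy (kJ/mol): F 1681, Ge 762, Sb 831.
The largest energy required to remove one electron from a gaseous atom among these belongs to F.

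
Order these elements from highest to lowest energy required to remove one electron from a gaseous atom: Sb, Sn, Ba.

Removing the outermost electron gets harder across a period and easier down a group.
Here both period and group differ, so the two effects have to be weighed against each other.
Sn > Ba: relative to Ba, both the across-period and down-group shifts push Sn's first ionization energy up.
Sb > Sn: Sb lies to the right of Sn in period 5, so the across-period effect alone puts Sb higher.
Tabulated first ionization energy (kJ/mol): Sn 709, Sb 831, Ba 503.
So from highest to lowest: Sb > Sn > Ba.

Sb, Sn, Ba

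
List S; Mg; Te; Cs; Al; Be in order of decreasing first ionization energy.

Be is in period 2, group 2; Mg is in period 3, group 2; Al is in period 3, group 13; S is in period 3, group 16; Te is in period 5, group 16; Cs is in period 6, group 1.
Across a period the outer electron is held more tightly (higher IE₁); down a group it sits in a higher shell, more shielded, and comes off more easily.
Here both period and group differ, so the two effects have to be weighed against each other.
Al > Cs: both effects reinforce here, so Al is clearly the higher of the two.
Mg > Al: this pair runs against the simple trend — see the exception note.
Te > Mg: the two effects oppose for this pair; the across-period effect wins (869 vs 738 kJ/mol).
Be > Te: the two effects oppose for this pair; the down-group effect wins (900 vs 869 kJ/mol).
S > Be: the two effects oppose for this pair; the across-period effect wins (1000 vs 900 kJ/mol).
Note the exception: Mg has a higher first ionization energy than Al, contrary to the simple trend — Al's single 3p electron is easier to remove than one from Mg's filled 3s².
Tabulated first ionization energy (kJ/mol): Be 900, Mg 738, Al 578, S 1000, Te 869, Cs 376.
So from highest to lowest: S > Be > Te > Mg > Al > Cs.

S > Be > Te > Mg > Al > Cs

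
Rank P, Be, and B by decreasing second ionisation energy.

B > P > Be

Consider each +1 ion: P⁺ still has 4 valence electrons; Be⁺ still has 1 valence electron; B⁺ still has 2 valence electrons.
All are still removing valence electrons, so compare the +1 ions as you would atoms: IE_2 generally rises across a period (higher Z_eff) and falls down a group (larger shell), subject to the usual subshell exceptions.
Valence configurations: P⁺ [Ne]3s²3p², Be⁺ [He]2s¹, B⁺ [He]2s².
Tabulated IE_2 (kJ/mol): P 1907, Be 1757, B 2427.
So the second ionization energies run Be < P < B.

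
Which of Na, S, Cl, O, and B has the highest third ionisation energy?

Na

IE_3 is the cost of taking one more electron from the +2 cation: Na²⁺ is already 1 electron into the core; S²⁺ still has 4 valence electrons; Cl²⁺ still has 5 valence electrons; O²⁺ still has 4 valence electrons; B²⁺ still has 1 valence electron.
Pulling an electron out of a noble-gas core costs far more than removing a remaining valence electron, so Na sits at the high end of IE_3.
Valence configurations: S²⁺ [Ne]3s²3p², Cl²⁺ [Ne]3s²3p³, O²⁺ [He]2s²2p², B²⁺ [He]2s¹.
Approximate IE_3 values (kJ/mol): Na 6910, S 3357, Cl 3822, O 5300, B 3660.
Hence IE_3: S < B < Cl < O < Na.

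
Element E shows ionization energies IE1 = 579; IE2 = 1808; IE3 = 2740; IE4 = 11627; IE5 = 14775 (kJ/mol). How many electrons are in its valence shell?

Look for the largest jump between consecutive ionization energies: IE4/IE3 ≈ 4.2, far larger than any earlier ratio.
That jump marks the point where a core electron is being removed. So the atom has 3 valence electrons.

3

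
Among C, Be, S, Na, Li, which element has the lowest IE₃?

S

The third ionization energy removes an electron from the +2 ion. For each element: C²⁺ still has 2 valence electrons; Be²⁺ is the bare [He] core; S²⁺ still has 4 valence electrons; Na²⁺ is already 1 electron into the core; Li²⁺ is already 1 electron into the core.
Core electrons are held far more tightly than valence electrons, so Na, Li and Be top the IE_3 order.
Valence configurations: C²⁺ [He]2s², S²⁺ [Ne]3s²3p².
Tabulated IE_3 (kJ/mol): C 4620, Be 14849, S 3357, Na 6910, Li 11815.
So the third ionization energies run S < C < Na < Li < Be.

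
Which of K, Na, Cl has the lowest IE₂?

Cl

IE_2 is the cost of taking one more electron from the +1 cation: K⁺ is the bare [Ar] core; Na⁺ is the bare [Ne] core; Cl⁺ still has 6 valence electrons.
Pulling an electron out of a noble-gas core costs far more than removing a remaining valence electron, so K and Na sit at the high end of IE_2.
Approximate IE_2 values (kJ/mol): K 3052, Na 4562, Cl 2298.
So the second ionization energies run Cl < K < Na.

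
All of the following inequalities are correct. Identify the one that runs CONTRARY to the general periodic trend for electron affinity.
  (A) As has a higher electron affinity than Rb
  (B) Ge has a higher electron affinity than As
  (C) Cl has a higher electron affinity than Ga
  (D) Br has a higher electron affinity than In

The general trend: electron affinity increases across a period and decreases down a group.
(A) As (period 4, group 15) vs Rb (period 5, group 1): the stated order agrees with the simple trend.
(B) Ge (period 4, group 14) vs As (period 4, group 15): the stated order contradicts the simple trend.
(C) Cl (period 3, group 17) vs Ga (period 4, group 13): the stated order agrees with the simple trend.
(D) Br (period 4, group 17) vs In (period 5, group 13): the stated order agrees with the simple trend.
The exception is (B): adding an electron to As's half-filled 4p³ is unfavourable, so Ge (4p²) has the more exothermic EA.

(B)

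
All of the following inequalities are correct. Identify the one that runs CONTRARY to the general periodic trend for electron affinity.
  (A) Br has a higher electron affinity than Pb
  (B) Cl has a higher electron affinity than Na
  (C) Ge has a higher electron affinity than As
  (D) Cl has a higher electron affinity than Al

The general trend: electron affinity increases across a period and decreases down a group.
(A) Br (period 4, group 17) vs Pb (period 6, group 14): the stated order agrees with the simple trend.
(B) Cl (period 3, group 17) vs Na (period 3, group 1): the stated order agrees with the simple trend.
(C) Ge (period 4, group 14) vs As (period 4, group 15): the stated order contradicts the simple trend.
(D) Cl (period 3, group 17) vs Al (period 3, group 13): the stated order agrees with the simple trend.
The exception is (C): adding an electron to As's half-filled 4p³ is unfavourable, so Ge (4p²) has the more exothermic EA.

(C)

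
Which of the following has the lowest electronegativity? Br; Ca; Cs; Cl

Cs

Smaller atoms with higher effective nuclear charge are more electronegative.
Here both period and group differ, so the two effects have to be weighed against each other.
Ca > Cs: relative to Cs, both the across-period and down-group shifts push Ca's electronegativity up.
Br > Ca: both are in period 4; the period trend gives Br the larger value.
Cl > Br: they share group 17; the group trend gives Cl the larger value.
Tabulated electronegativity (Pauling): Cl 3.16, Ca 1.00, Br 2.96, Cs 0.79.
The lowest electronegativity among these belongs to Cs.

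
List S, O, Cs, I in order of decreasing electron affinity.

Atoms with high Z_eff and room in the valence shell (especially the halogens) have the most exothermic electron affinities.
Neither a single period nor a single group — weigh both effects.
O > Cs: relative to Cs, both the across-period and down-group shifts push O's electron affinity up.
S > O: this pair runs against the simple trend — see the exception note.
I > S: the two effects oppose for this pair; the across-period effect wins (295 vs 200 kJ/mol).
Note the exception: S has a higher electron affinity than O, contrary to the simple trend — the compact 2p subshell of O repels the added electron more than S's larger 3p does.
Tabulated electron affinity (kJ/mol): O 141, S 200, I 295, Cs 46.
So from highest to lowest: I > S > O > Cs.

I, S, O, Cs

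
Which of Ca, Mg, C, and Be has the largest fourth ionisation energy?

Be

Consider each +3 ion: Ca³⁺ is already 1 electron into the core; Mg³⁺ is already 1 electron into the core; C³⁺ still has 1 valence electron; Be³⁺ is already 1 electron into the core.
Breaking into a closed-shell core is much more expensive than removing a leftover valence electron — Ca, Mg and Be have the largest IE_4 here.
Tabulated IE_4 (kJ/mol): Ca 6491, Mg 10543, C 6223, Be 21007.
Hence IE_4: C < Ca < Mg < Be.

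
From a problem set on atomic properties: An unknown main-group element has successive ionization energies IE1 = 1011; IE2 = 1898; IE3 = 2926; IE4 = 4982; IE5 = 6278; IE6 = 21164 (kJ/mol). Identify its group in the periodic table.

Group 15

Look for the largest jump between consecutive ionization energies: IE6/IE5 ≈ 3.4, far larger than any earlier ratio.
That jump marks the point where a core electron is being removed. So the atom has 5 valence electrons.
A main-group element with 5 valence electrons is in group 15.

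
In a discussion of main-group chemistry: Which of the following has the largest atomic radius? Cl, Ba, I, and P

Ba

Atomic radius shrinks across a period as nuclear charge pulls the same shell inward, and grows down a group as new shells are added.
These span different periods and groups, so the two trends combine.
P > Cl: P lies to the left of Cl in period 3, so the across-period effect alone puts P larger.
I > P: the two effects oppose for this pair; the down-group effect wins (133 vs 111 pm).
Ba > I: both effects reinforce here, so Ba is clearly the larger of the two.
Tabulated atomic radius (pm): P 111, Cl 99, I 133, Ba 196.
The largest atomic radius among these belongs to Ba.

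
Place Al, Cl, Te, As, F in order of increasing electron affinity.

Al, As, Te, F, Cl

F is in period 2, group 17; Al is in period 3, group 13; Cl is in period 3, group 17; As is in period 4, group 15; Te is in period 5, group 16.
Atoms with high Z_eff and room in the valence shell (especially the halogens) have the most exothermic electron affinities.
Here both period and group differ, so the two effects have to be weighed against each other.
As > Al: the two effects oppose for this pair; the across-period effect wins (78 vs 42 kJ/mol).
Te > As: period and group pull opposite ways; the across-period shift dominates (190 vs 78 kJ/mol).
F > Te: relative to Te, both the across-period and down-group shifts push F's electron affinity up.
Cl > F: this pair runs against the simple trend — see the exception note.
Note the exception: Cl has a higher electron affinity than F, contrary to the simple trend — F's small 2p subshell makes the incoming electron feel strong e⁻–e⁻ repulsion, so Cl actually releases more energy on gaining an electron.
Tabulated electron affinity (kJ/mol): F 328, Al 42, Cl 349, As 78, Te 190.
So from lowest to highest: Al < As < Te < F < Cl.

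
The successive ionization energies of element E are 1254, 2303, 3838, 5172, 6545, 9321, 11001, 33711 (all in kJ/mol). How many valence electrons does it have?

Look for the largest jump between consecutive ionization energies: IE8/IE7 ≈ 3.1, far larger than any earlier ratio.
That jump marks the point where a core electron is being removed. So the atom has 7 valence electrons.

7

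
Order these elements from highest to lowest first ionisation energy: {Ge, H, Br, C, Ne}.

Ne > H > Br > C > Ge

H is in period 1, group 1; C is in period 2, group 14; Ne is in period 2, group 18; Ge is in period 4, group 14; Br is in period 4, group 17.
Across a period the outer electron is held more tightly (higher IE₁); down a group it sits in a higher shell, more shielded, and comes off more easily.
These span different periods and groups, so the two trends combine.
C > Ge: C sits above Ge in group 14, so the down-group effect alone puts C higher.
Br > C: period and group pull opposite ways; the across-period shift dominates (1140 vs 1086 kJ/mol).
H > Br: the two effects oppose for this pair; the down-group effect wins (1312 vs 1140 kJ/mol).
Ne > H: period and group pull opposite ways; the across-period shift dominates (2081 vs 1312 kJ/mol).
For reference (kJ/mol): H 1312, C 1086, Ne 2081, Ge 762, Br 1140.
So from highest to lowest: Ne > H > Br > C > Ge.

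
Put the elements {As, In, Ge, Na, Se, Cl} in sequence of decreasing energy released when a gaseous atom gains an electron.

Cl > Se > Ge > As > Na > In

Adding an electron releases more energy for atoms nearer the top right (short of the noble gases).
Here both period and group differ, so the two effects have to be weighed against each other.
Na > In: the two effects oppose for this pair; the down-group effect wins (53 vs 29 kJ/mol).
As > Na: the two effects oppose for this pair; the across-period effect wins (78 vs 53 kJ/mol).
Ge > As: this pair runs against the simple trend — see the exception note.
Se > Ge: Se lies to the right of Ge in period 4, so the across-period effect alone puts Se higher.
Cl > Se: both effects reinforce here, so Cl is clearly the higher of the two.
Note the exception: Ge has a higher electron affinity than As, contrary to the simple trend — adding an electron to As's half-filled 4p³ is unfavourable, so Ge (4p²) has the more exothermic EA.
Approximate values (kJ/mol): Na 53, Cl 349, Ge 119, As 78, Se 195, In 29.
So from highest to lowest: Cl > Se > Ge > As > Na > In.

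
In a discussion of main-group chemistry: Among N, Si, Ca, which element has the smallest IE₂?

Ca

After 1 electron has been removed, what remains? N⁺ still has 4 valence electrons; Si⁺ still has 3 valence electrons; Ca⁺ still has 1 valence electron.
All are still removing valence electrons, so compare the +1 ions as you would atoms: IE_2 generally rises across a period (higher Z_eff) and falls down a group (larger shell), subject to the usual subshell exceptions.
Valence configurations: N⁺ [He]2s²2p², Si⁺ [Ne]3s²3p¹, Ca⁺ [Ar]4s¹.
The numbers (kJ/mol): N 2856, Si 1577, Ca 1145.
Putting it together, IE_2: Ca < Si < N.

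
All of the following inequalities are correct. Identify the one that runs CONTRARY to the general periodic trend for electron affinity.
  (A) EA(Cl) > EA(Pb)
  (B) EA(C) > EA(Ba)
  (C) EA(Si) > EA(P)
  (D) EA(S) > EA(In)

(C)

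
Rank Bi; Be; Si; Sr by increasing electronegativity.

Sr < Be < Si < Bi

Be is in period 2, group 2; Si is in period 3, group 14; Sr is in period 5, group 2; Bi is in period 6, group 15.
Atoms toward the upper right of the periodic table pull bonding electrons most strongly.
Neither a single period nor a single group — weigh both effects.
Be > Sr: Be sits above Sr in group 2, so the down-group effect alone puts Be higher.
Si > Be: period and group pull opposite ways; the across-period shift dominates (1.90 vs 1.57).
Bi > Si: the two effects oppose for this pair; the across-period effect wins (2.02 vs 1.90).
Tabulated electronegativity (Pauling): Be 1.57, Si 1.90, Sr 0.95, Bi 2.02.
So from lowest to highest: Sr < Be < Si < Bi.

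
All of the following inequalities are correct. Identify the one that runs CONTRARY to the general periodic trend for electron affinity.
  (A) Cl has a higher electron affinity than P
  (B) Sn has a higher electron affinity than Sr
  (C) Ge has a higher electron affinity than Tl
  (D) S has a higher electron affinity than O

The general trend: electron affinity increases across a period and decreases down a group.
(A) Cl (period 3, group 17) vs P (period 3, group 15): the stated order agrees with the simple trend.
(B) Sn (period 5, group 14) vs Sr (period 5, group 2): the stated order agrees with the simple trend.
(C) Ge (period 4, group 14) vs Tl (period 6, group 13): the stated order agrees with the simple trend.
(D) S (period 3, group 16) vs O (period 2, group 16): the stated order contradicts the simple trend.
The exception is (D): the compact 2p subshell of O repels the added electron more than S's larger 3p does.

(D)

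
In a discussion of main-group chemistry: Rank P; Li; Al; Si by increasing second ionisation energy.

Si, Al, P, Li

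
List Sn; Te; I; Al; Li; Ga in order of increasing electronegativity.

Li < Al < Ga < Sn < Te < I

Li is in period 2, group 1; Al is in period 3, group 13; Ga is in period 4, group 13; Sn is in period 5, group 14; Te is in period 5, group 16; I is in period 5, group 17.
EN rises left→right (higher Z_eff, smaller atoms) and falls top→bottom (larger, more shielded atoms).
These span different periods and groups, so the two trends combine.
Al > Li: the two effects oppose for this pair; the across-period effect wins (1.61 vs 0.98).
Ga > Al: this pair runs against the simple trend — see the exception note.
Sn > Ga: the two effects oppose for this pair; the across-period effect wins (1.96 vs 1.81).
Te > Sn: both are in period 5; the period trend gives Te the larger value.
I > Te: both are in period 5; the period trend gives I the larger value.
Note the exception: Ga has a higher electronegativity than Al, contrary to the simple trend — poor shielding by filled d (and f) subshells raises the heavier element's effective nuclear charge more than the simple down-group trend predicts.
For reference (Pauling): Li 0.98, Al 1.61, Ga 1.81, Sn 1.96, Te 2.10, I 2.66.
So from lowest to highest: Li < Al < Ga < Sn < Te < I.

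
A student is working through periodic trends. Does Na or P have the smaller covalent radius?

P

Radius decreases left→right (rising Z_eff, same n) and increases top→bottom (higher n).
All lie in period 3, so atomic radius increases right to left.
So P has the smaller covalent radius (P < Na).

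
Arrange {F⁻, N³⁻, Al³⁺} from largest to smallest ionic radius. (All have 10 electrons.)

N³⁻ > F⁻ > Al³⁺

All of these have 10 electrons, so size is governed by nuclear charge alone: the more protons, the stronger the pull on the same electron cloud, and the smaller the ion.
Nuclear charges: Al³⁺ (Z=13), F⁻ (Z=9), N³⁻ (Z=7).
Largest to smallest: N³⁻ > F⁻ > Al³⁺.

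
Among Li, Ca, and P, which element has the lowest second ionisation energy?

After 1 electron has been removed, what remains? Li⁺ is the bare [He] core; Ca⁺ still has 1 valence electron; P⁺ still has 4 valence electrons.
Breaking into a closed-shell core is much more expensive than removing a leftover valence electron — Li has the largest IE_2 here.
Valence configurations: Ca⁺ [Ar]4s¹, P⁺ [Ne]3s²3p².
Approximate IE_2 values (kJ/mol): Li 7298, Ca 1145, P 1907.
Overall IE_2 order: Ca < P < Li.

Ca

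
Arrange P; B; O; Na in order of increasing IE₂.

P < B < O < Na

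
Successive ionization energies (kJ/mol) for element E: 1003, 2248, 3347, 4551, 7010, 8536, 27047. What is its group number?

Group 16

Look for the largest jump between consecutive ionization energies: IE7/IE6 ≈ 3.2, far larger than any earlier ratio.
That jump marks the point where a core electron is being removed. So the atom has 6 valence electrons.
A main-group element with 6 valence electrons is in group 16.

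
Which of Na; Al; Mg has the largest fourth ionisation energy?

Al

Consider each +3 ion: Na³⁺ is already 2 electrons into the core; Al³⁺ is the bare [Ne] core; Mg³⁺ is already 1 electron into the core.
All of these are removing an electron from a noble-gas core or deeper; the smaller core (lower principal quantum number) is held far more tightly, and within a period the higher nuclear charge binds the same core more tightly.
Approximate IE_4 values (kJ/mol): Na 9543, Al 11577, Mg 10543.
So the fourth ionization energies run Na < Mg < Al.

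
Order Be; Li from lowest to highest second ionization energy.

Be < Li

After 1 electron has been removed, what remains? Be⁺ still has 1 valence electron; Li⁺ is the bare [He] core.
Pulling an electron out of a noble-gas core costs far more than removing a remaining valence electron, so Li sits at the high end of IE_2.
The numbers (kJ/mol): Be 1757, Li 7298.
Hence IE_2: Be < Li.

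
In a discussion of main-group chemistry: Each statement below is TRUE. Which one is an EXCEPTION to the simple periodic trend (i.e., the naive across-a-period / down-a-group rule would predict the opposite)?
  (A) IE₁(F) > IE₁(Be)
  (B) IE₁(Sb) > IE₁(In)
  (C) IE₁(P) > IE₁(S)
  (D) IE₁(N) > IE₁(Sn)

The general trend: first ionization energy increases across a period and decreases down a group.
(A) F (period 2, group 17) vs Be (period 2, group 2): the stated order agrees with the simple trend.
(B) Sb (period 5, group 15) vs In (period 5, group 13): the stated order agrees with the simple trend.
(C) P (period 3, group 15) vs S (period 3, group 16): the stated order contradicts the simple trend.
(D) N (period 2, group 15) vs Sn (period 5, group 14): the stated order agrees with the simple trend.
The exception is (C): S (3p⁴) ionizes more easily than half-filled P (3p³) because the paired 3p electron in S is pushed out by e⁻–e⁻ repulsion.

(C)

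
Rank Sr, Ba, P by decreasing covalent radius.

P is in period 3, group 15; Sr is in period 5, group 2; Ba is in period 6, group 2.
Radius decreases left→right (rising Z_eff, same n) and increases top→bottom (higher n).
These span different periods and groups, so the two trends combine.
Sr > P: relative to P, both the across-period and down-group shifts push Sr's atomic radius up.
Ba > Sr: they share group 2; the group trend gives Ba the larger value.
For reference (pm): P 111, Sr 185, Ba 196.
So from largest to smallest: Ba > Sr > P.

Ba, Sr, P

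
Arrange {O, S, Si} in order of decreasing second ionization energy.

O > S > Si

After 1 electron has been removed, what remains? O⁺ still has 5 valence electrons; S⁺ still has 5 valence electrons; Si⁺ still has 3 valence electrons.
All are still removing valence electrons, so compare the +1 ions as you would atoms: IE_2 generally rises across a period (higher Z_eff) and falls down a group (larger shell), subject to the usual subshell exceptions.
Valence configurations: O⁺ [He]2s²2p³, S⁺ [Ne]3s²3p³, Si⁺ [Ne]3s²3p¹.
Tabulated IE_2 (kJ/mol): O 3388, S 2252, Si 1577.
Putting it together, IE_2: Si < S < O.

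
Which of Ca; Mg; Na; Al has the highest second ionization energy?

The second ionization energy removes an electron from the +1 ion. For each element: Ca⁺ still has 1 valence electron; Mg⁺ still has 1 valence electron; Na⁺ is the bare [Ne] core; Al⁺ still has 2 valence electrons.
Core electrons are held far more tightly than valence electrons, so Na tops the IE_2 order.
Valence configurations: Ca⁺ [Ar]4s¹, Mg⁺ [Ne]3s¹, Al⁺ [Ne]3s².
Tabulated IE_2 (kJ/mol): Ca 1145, Mg 1451, Na 4562, Al 1817.
Hence IE_2: Ca < Mg < Al < Na.

Na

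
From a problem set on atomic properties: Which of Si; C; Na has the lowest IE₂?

Si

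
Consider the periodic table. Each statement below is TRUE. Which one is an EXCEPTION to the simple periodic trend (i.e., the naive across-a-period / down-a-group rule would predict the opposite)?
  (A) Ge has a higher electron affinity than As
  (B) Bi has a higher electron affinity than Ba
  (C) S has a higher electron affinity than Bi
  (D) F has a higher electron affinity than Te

(A)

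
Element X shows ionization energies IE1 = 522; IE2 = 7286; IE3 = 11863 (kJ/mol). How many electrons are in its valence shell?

Look for the largest jump between consecutive ionization energies: IE2/IE1 ≈ 14.0, far larger than any earlier ratio.
That jump marks the point where a core electron is being removed. So the atom has 1 valence electron.

1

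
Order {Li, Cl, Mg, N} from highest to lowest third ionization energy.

Li > Mg > N > Cl

Consider each +2 ion: Li²⁺ is already 1 electron into the core; Cl²⁺ still has 5 valence electrons; Mg²⁺ is the bare [Ne] core; N²⁺ still has 3 valence electrons.
Breaking into a closed-shell core is much more expensive than removing a leftover valence electron — Mg and Li have the largest IE_3 here.
Valence configurations: Cl²⁺ [Ne]3s²3p³, N²⁺ [He]2s²2p¹.
Tabulated IE_3 (kJ/mol): Li 11815, Cl 3822, Mg 7733, N 4578.
So the third ionization energies run Cl < N < Mg < Li.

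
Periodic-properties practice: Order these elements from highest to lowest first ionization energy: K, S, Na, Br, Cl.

Na is in period 3, group 1; S is in period 3, group 16; Cl is in period 3, group 17; K is in period 4, group 1; Br is in period 4, group 17.
Across a period the outer electron is held more tightly (higher IE₁); down a group it sits in a higher shell, more shielded, and comes off more easily.
These span different periods and groups, so the two trends combine.
Na > K: they share group 1; the group trend gives Na the larger value.
S > Na: S lies to the right of Na in period 3, so the across-period effect alone puts S higher.
Br > S: period and group pull opposite ways; the across-period shift dominates (1140 vs 1000 kJ/mol).
Cl > Br: they share group 17; the group trend gives Cl the larger value.
Tabulated first ionization energy (kJ/mol): Na 496, S 1000, Cl 1251, K 419, Br 1140.
So from highest to lowest: Cl > Br > S > Na > K.

Cl > Br > S > Na > K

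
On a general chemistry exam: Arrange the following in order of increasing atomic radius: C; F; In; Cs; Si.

C is in period 2, group 14; F is in period 2, group 17; Si is in period 3, group 14; In is in period 5, group 13; Cs is in period 6, group 1.
Moving right in a period, electrons are added to the same shell under a stronger nuclear pull, so atoms get smaller; moving down, a new shell is opened and atoms get larger.
Neither a single period nor a single group — weigh both effects.
C > F: C lies to the left of F in period 2, so the across-period effect alone puts C larger.
Si > C: Si sits below C in group 14, so the down-group effect alone puts Si larger.
In > Si: relative to Si, both the across-period and down-group shifts push In's atomic radius up.
Cs > In: relative to In, both the across-period and down-group shifts push Cs's atomic radius up.
Tabulated atomic radius (pm): C 75, F 64, Si 116, In 142, Cs 232.
So from smallest to largest: F < C < Si < In < Cs.

F < C < Si < In < Cs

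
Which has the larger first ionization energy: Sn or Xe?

Sn is in period 5, group 14; Xe is in period 5, group 18.
First ionization energy rises across a period (greater Z_eff holds electrons more tightly) and falls down a group (valence electrons are farther from the nucleus).
All lie in period 5, so first ionization energy increases left to right.
So Xe has the larger first ionization energy (Xe > Sn).

Xe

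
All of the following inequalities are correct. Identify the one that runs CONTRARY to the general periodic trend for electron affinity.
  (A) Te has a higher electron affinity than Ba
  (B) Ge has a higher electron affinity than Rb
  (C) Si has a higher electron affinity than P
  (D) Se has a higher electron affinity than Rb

(C)

The general trend: electron affinity increases across a period and decreases down a group.
(A) Te (period 5, group 16) vs Ba (period 6, group 2): the stated order agrees with the simple trend.
(B) Ge (period 4, group 14) vs Rb (period 5, group 1): the stated order agrees with the simple trend.
(C) Si (period 3, group 14) vs P (period 3, group 15): the stated order contradicts the simple trend.
(D) Se (period 4, group 16) vs Rb (period 5, group 1): the stated order agrees with the simple trend.
The exception is (C): adding an electron to P's half-filled 3p³ is unfavourable, so Si (3p²) has the more exothermic EA.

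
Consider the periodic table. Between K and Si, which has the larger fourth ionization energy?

K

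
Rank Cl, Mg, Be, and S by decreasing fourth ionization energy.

IE_4 is the cost of taking one more electron from the +3 cation: Cl³⁺ still has 4 valence electrons; Mg³⁺ is already 1 electron into the core; Be³⁺ is already 1 electron into the core; S³⁺ still has 3 valence electrons.
Pulling an electron out of a noble-gas core costs far more than removing a remaining valence electron, so Mg and Be sit at the high end of IE_4.
Valence configurations: Cl³⁺ [Ne]3s²3p², S³⁺ [Ne]3s²3p¹.
Approximate IE_4 values (kJ/mol): Cl 5159, Mg 10543, Be 21007, S 4556.
Putting it together, IE_4: S < Cl < Mg < Be.

Be > Mg > Cl > S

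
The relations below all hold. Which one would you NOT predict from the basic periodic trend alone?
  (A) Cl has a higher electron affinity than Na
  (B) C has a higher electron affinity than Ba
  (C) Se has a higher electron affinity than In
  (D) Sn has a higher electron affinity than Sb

The general trend: electron affinity increases across a period and decreases down a group.
(A) Cl (period 3, group 17) vs Na (period 3, group 1): the stated order agrees with the simple trend.
(B) C (period 2, group 14) vs Ba (period 6, group 2): the stated order agrees with the simple trend.
(C) Se (period 4, group 16) vs In (period 5, group 13): the stated order agrees with the simple trend.
(D) Sn (period 5, group 14) vs Sb (period 5, group 15): the stated order contradicts the simple trend.
The exception is (D): adding an electron to Sb's half-filled 5p³ is unfavourable, so Sn has the more exothermic EA.

(D)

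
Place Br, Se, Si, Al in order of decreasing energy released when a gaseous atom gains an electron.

Br > Se > Si > Al

Al is in period 3, group 13; Si is in period 3, group 14; Se is in period 4, group 16; Br is in period 4, group 17.
EA tends to increase across a period and decrease down a group, though the pattern is less regular than for IE or radius.
These span different periods and groups, so the two trends combine.
Si > Al: Si lies to the right of Al in period 3, so the across-period effect alone puts Si higher.
Se > Si: period and group pull opposite ways; the across-period shift dominates (195 vs 134 kJ/mol).
Br > Se: Br lies to the right of Se in period 4, so the across-period effect alone puts Br higher.
For reference (kJ/mol): Al 42, Si 134, Se 195, Br 325.
So from highest to lowest: Br > Se > Si > Al.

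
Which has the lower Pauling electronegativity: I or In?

In

Atoms toward the upper right of the periodic table pull bonding electrons most strongly.
All lie in period 5, so electronegativity increases left to right.
So In has the lower Pauling electronegativity (In < I).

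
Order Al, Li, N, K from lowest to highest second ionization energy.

Al < N < K < Li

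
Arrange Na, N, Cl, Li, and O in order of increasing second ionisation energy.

Consider each +1 ion: Na⁺ is the bare [Ne] core; N⁺ still has 4 valence electrons; Cl⁺ still has 6 valence electrons; Li⁺ is the bare [He] core; O⁺ still has 5 valence electrons.
Pulling an electron out of a noble-gas core costs far more than removing a remaining valence electron, so Na and Li sit at the high end of IE_2.
Valence configurations: N⁺ [He]2s²2p², Cl⁺ [Ne]3s²3p⁴, O⁺ [He]2s²2p³.
Approximate IE_2 values (kJ/mol): Na 4562, N 2856, Cl 2298, Li 7298, O 3388.
Hence IE_2: Cl < N < O < Na < Li.

Cl < N < O < Na < Li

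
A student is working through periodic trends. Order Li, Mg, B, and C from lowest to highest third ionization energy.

IE_3 is the cost of taking one more electron from the +2 cation: Li²⁺ is already 1 electron into the core; Mg²⁺ is the bare [Ne] core; B²⁺ still has 1 valence electron; C²⁺ still has 2 valence electrons.
Pulling an electron out of a noble-gas core costs far more than removing a remaining valence electron, so Mg and Li sit at the high end of IE_3.
Valence configurations: B²⁺ [He]2s¹, C²⁺ [He]2s².
Tabulated IE_3 (kJ/mol): Li 11815, Mg 7733, B 3660, C 4620.
Overall IE_3 order: B < C < Mg < Li.

B < C < Mg < Li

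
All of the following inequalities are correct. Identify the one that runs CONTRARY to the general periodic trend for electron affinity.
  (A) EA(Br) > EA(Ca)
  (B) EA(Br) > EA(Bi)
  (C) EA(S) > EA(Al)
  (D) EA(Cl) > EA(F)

The general trend: electron affinity increases across a period and decreases down a group.
(A) Br (period 4, group 17) vs Ca (period 4, group 2): the stated order agrees with the simple trend.
(B) Br (period 4, group 17) vs Bi (period 6, group 15): the stated order agrees with the simple trend.
(C) S (period 3, group 16) vs Al (period 3, group 13): the stated order agrees with the simple trend.
(D) Cl (period 3, group 17) vs F (period 2, group 17): the stated order contradicts the simple trend.
The exception is (D): F's small 2p subshell makes the incoming electron feel strong e⁻–e⁻ repulsion, so Cl actually releases more energy on gaining an electron.

(D)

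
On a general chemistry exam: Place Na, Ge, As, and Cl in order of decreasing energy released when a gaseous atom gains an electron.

Cl > Ge > As > Na

Na is in period 3, group 1; Cl is in period 3, group 17; Ge is in period 4, group 14; As is in period 4, group 15.
Atoms with high Z_eff and room in the valence shell (especially the halogens) have the most exothermic electron affinities.
These span different periods and groups, so the two trends combine.
As > Na: period and group pull opposite ways; the across-period shift dominates (78 vs 53 kJ/mol).
Ge > As: this pair runs against the simple trend — see the exception note.
Cl > Ge: relative to Ge, both the across-period and down-group shifts push Cl's electron affinity up.
Note the exception: Ge has a higher electron affinity than As, contrary to the simple trend — adding an electron to As's half-filled 4p³ is unfavourable, so Ge (4p²) has the more exothermic EA.
Approximate values (kJ/mol): Na 53, Cl 349, Ge 119, As 78.
So from highest to lowest: Cl > Ge > As > Na.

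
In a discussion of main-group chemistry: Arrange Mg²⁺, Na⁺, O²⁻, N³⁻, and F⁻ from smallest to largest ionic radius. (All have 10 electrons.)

Mg²⁺, Na⁺, F⁻, O²⁻, N³⁻

All of these have 10 electrons, so size is governed by nuclear charge alone: the more protons, the stronger the pull on the same electron cloud, and the smaller the ion.
Nuclear charges: Mg²⁺ (Z=12), Na⁺ (Z=11), F⁻ (Z=9), O²⁻ (Z=8), N³⁻ (Z=7).
Smallest to largest: Mg²⁺ < Na⁺ < F⁻ < O²⁻ < N³⁻.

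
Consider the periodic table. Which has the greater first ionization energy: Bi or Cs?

Bi

Cs is in period 6, group 1; Bi is in period 6, group 15.
Across a period the outer electron is held more tightly (higher IE₁); down a group it sits in a higher shell, more shielded, and comes off more easily.
All lie in period 6, so first ionization energy increases left to right.
So Bi has the greater first ionization energy (Bi > Cs).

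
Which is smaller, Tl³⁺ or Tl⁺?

Both ions have Z = 81 protons, but Tl³⁺ has lost more electrons, so its remaining electrons feel a larger effective nuclear charge per electron and are pulled in more tightly.
Higher positive charge → smaller ion, so Tl⁺ > Tl³⁺.

Tl³⁺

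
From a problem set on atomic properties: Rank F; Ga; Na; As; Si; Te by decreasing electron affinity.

F, Te, Si, As, Na, Ga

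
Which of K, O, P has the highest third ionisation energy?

Consider each +2 ion: K²⁺ is already 1 electron into the core; O²⁺ still has 4 valence electrons; P²⁺ still has 3 valence electrons.
Usually core removal costs more than valence removal, but here the competition is close: a tightly held n=2 valence electron can cost more to remove than an n=3 core electron, so the actual values have to decide it.
Valence configurations: O²⁺ [He]2s²2p², P²⁺ [Ne]3s²3p¹.
Approximate IE_3 values (kJ/mol): K 4420, O 5300, P 2914.
Overall IE_3 order: P < K < O.

O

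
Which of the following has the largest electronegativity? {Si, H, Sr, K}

H

H is in period 1, group 1; Si is in period 3, group 14; K is in period 4, group 1; Sr is in period 5, group 2.
EN rises left→right (higher Z_eff, smaller atoms) and falls top→bottom (larger, more shielded atoms).
Here both period and group differ, so the two effects have to be weighed against each other.
Sr > K: period and group pull opposite ways; the across-period shift dominates (0.95 vs 0.82).
Si > Sr: both effects reinforce here, so Si is clearly the higher of the two.
H > Si: period and group pull opposite ways; the down-group shift dominates (2.20 vs 1.90).
Approximate values (Pauling): H 2.20, Si 1.90, K 0.82, Sr 0.95.
The largest electronegativity among these belongs to H.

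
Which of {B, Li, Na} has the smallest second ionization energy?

The second ionization energy removes an electron from the +1 ion. For each element: B⁺ still has 2 valence electrons; Li⁺ is the bare [He] core; Na⁺ is the bare [Ne] core.
Core electrons are held far more tightly than valence electrons, so Na and Li top the IE_2 order.
Approximate IE_2 values (kJ/mol): B 2427, Li 7298, Na 4562.
So the second ionization energies run B < Na < Li.

B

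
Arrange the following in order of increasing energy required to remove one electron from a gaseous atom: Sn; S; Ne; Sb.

Sn, Sb, S, Ne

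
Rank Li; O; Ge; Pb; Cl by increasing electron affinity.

Pb < Li < Ge < O < Cl

Atoms with high Z_eff and room in the valence shell (especially the halogens) have the most exothermic electron affinities.
Here both period and group differ, so the two effects have to be weighed against each other.
Li > Pb: the two effects oppose for this pair; the down-group effect wins (60 vs 35 kJ/mol).
Ge > Li: period and group pull opposite ways; the across-period shift dominates (119 vs 60 kJ/mol).
O > Ge: relative to Ge, both the across-period and down-group shifts push O's electron affinity up.
Cl > O: the two effects oppose for this pair; the across-period effect wins (349 vs 141 kJ/mol).
Approximate values (kJ/mol): Li 60, O 141, Cl 349, Ge 119, Pb 35.
So from lowest to highest: Pb < Li < Ge < O < Cl.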